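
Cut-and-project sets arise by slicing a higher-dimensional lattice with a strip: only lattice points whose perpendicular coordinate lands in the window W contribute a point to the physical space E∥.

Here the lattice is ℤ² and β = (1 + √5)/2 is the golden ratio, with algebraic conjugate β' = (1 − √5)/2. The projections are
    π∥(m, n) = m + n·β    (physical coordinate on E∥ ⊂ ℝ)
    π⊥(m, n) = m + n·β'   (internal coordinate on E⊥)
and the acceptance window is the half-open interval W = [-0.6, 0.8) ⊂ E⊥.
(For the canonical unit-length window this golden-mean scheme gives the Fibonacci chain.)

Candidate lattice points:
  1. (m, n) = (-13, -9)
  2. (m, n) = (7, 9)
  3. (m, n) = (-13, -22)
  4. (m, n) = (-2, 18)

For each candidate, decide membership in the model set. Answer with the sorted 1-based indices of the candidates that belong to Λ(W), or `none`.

Numerically β ≈ 1.6180 and β' = −1/β ≈ -0.6180.
candidate 1: (m,n)=(-13,-9) → π∥ = -13-9·β ≈ -27.5623, π⊥ = -13-9·β' ≈ -7.4377 ∉ [-0.6, 0.8) ⇒ out
candidate 2: (m,n)=(7,9) → π∥ = 7+9·β ≈ 21.5623, π⊥ = 7+9·β' ≈ 1.4377 ∉ [-0.6, 0.8) ⇒ out
candidate 3: (m,n)=(-13,-22) → π∥ = -13-22·β ≈ -48.5967, π⊥ = -13-22·β' ≈ 0.5967 ∈ [-0.6, 0.8) ⇒ IN Λ
candidate 4: (m,n)=(-2,18) → π∥ = -2+18·β ≈ 27.1246, π⊥ = -2+18·β' ≈ -13.1246 ∉ [-0.6, 0.8) ⇒ out

3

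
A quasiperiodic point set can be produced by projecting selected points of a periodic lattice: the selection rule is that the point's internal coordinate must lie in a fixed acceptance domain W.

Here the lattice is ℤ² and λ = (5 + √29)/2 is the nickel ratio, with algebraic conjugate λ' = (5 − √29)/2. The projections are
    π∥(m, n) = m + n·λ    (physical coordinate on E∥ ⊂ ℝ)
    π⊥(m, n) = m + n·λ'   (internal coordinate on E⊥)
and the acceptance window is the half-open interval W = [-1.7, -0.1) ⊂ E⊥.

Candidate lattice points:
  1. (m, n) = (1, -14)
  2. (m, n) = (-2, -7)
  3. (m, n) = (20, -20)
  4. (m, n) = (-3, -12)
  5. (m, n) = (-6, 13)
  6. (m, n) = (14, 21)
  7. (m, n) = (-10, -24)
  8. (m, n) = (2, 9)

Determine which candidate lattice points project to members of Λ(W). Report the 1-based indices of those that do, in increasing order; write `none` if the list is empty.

Compute λ' = (5−√29)/2 = -0.192582, so π⊥(m,n) = m -0.192582·n.
[1] lift (1,-14): star map gives 3.696154; window check -1.7 ≤ 3.696154 < -0.1 is false → out
[2] lift (-2,-7): star map gives -0.651923; window check -1.7 ≤ -0.651923 < -0.1 is true → IN Λ
[3] lift (20,-20): star map gives 23.851648; window check -1.7 ≤ 23.851648 < -0.1 is false → out
[4] lift (-3,-12): star map gives -0.689011; window check -1.7 ≤ -0.689011 < -0.1 is true → IN Λ
[5] lift (-6,13): star map gives -8.503571; window check -1.7 ≤ -8.503571 < -0.1 is false → out
[6] lift (14,21): star map gives 9.955770; window check -1.7 ≤ 9.955770 < -0.1 is false → out
[7] lift (-10,-24): star map gives -5.378022; window check -1.7 ≤ -5.378022 < -0.1 is false → out
[8] lift (2,9): star map gives 0.266758; window check -1.7 ≤ 0.266758 < -0.1 is false → out

2, 4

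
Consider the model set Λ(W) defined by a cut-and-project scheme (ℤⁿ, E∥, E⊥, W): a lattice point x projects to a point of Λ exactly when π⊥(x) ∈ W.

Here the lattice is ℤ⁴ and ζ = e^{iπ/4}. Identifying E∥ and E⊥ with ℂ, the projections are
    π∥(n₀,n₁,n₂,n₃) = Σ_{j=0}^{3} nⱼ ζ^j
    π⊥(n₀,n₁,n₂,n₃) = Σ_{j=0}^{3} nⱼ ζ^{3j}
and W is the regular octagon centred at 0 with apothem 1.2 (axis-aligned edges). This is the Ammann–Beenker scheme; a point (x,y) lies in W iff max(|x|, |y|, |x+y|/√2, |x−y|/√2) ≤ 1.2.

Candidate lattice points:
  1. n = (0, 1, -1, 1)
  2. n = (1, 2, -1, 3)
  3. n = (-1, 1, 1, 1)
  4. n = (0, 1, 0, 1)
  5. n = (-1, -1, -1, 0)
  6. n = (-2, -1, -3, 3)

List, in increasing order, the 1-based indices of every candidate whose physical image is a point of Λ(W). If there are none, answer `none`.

3, 5

With ζ = e^{iπ/4} the internal vectors are ζ^0,ζ^3,ζ^6,ζ^9.
candidate 1: n = (0, 1, -1, 1) → π⊥ ≈ (+0.0000, +2.4142); max(|x|,|y|,|x±y|/√2) = 2.4142 > 1.2 ⇒ ∉ W
candidate 2: n = (1, 2, -1, 3) → π⊥ ≈ (+1.7071, +4.5355); max(|x|,|y|,|x±y|/√2) = 4.5355 > 1.2 ⇒ ∉ W
candidate 3: n = (-1, 1, 1, 1) → π⊥ ≈ (-1.0000, +0.4142); max(|x|,|y|,|x±y|/√2) = 1.0000 ≤ 1.2 ⇒ ∈ W
candidate 4: n = (0, 1, 0, 1) → π⊥ ≈ (+0.0000, +1.4142); max(|x|,|y|,|x±y|/√2) = 1.4142 > 1.2 ⇒ ∉ W
candidate 5: n = (-1, -1, -1, 0) → π⊥ ≈ (-0.2929, +0.2929); max(|x|,|y|,|x±y|/√2) = 0.4142 ≤ 1.2 ⇒ ∈ W
candidate 6: n = (-2, -1, -3, 3) → π⊥ ≈ (+0.8284, +4.4142); max(|x|,|y|,|x±y|/√2) = 4.4142 > 1.2 ⇒ ∉ W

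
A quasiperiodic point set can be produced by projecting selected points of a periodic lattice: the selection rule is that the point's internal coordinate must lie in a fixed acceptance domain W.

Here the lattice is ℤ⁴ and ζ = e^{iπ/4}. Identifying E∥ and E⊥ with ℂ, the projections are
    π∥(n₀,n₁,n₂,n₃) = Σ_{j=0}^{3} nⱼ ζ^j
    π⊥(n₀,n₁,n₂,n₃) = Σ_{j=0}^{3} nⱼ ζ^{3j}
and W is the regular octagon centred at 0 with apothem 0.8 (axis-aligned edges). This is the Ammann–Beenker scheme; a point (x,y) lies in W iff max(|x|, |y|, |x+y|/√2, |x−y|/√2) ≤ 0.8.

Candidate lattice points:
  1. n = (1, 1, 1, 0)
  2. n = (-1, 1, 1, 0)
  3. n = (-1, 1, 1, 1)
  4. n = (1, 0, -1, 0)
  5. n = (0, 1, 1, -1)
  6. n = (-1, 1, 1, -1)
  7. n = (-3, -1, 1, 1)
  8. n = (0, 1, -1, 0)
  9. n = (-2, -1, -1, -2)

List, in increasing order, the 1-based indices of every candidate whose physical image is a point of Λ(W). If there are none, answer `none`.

1

π⊥(n) = n₀ + n₁ζ³ + n₂ζ⁶ + n₃ζ⁹ where ζ = e^{iπ/4}.
#1 (1, 1, 1, 0): internal (0.292893, -0.292893); octagon support 0.414214 vs apothem 0.8 → ∈ W
#2 (-1, 1, 1, 0): internal (-1.707107, -0.292893); octagon support 1.707107 vs apothem 0.8 → ∉ W
#3 (-1, 1, 1, 1): internal (-1.000000, 0.414214); octagon support 1.000000 vs apothem 0.8 → ∉ W
#4 (1, 0, -1, 0): internal (1.000000, 1.000000); octagon support 1.414214 vs apothem 0.8 → ∉ W
#5 (0, 1, 1, -1): internal (-1.414214, -1.000000); octagon support 1.707107 vs apothem 0.8 → ∉ W
#6 (-1, 1, 1, -1): internal (-2.414214, -1.000000); octagon support 2.414214 vs apothem 0.8 → ∉ W
#7 (-3, -1, 1, 1): internal (-1.585786, -1.000000); octagon support 1.828427 vs apothem 0.8 → ∉ W
#8 (0, 1, -1, 0): internal (-0.707107, 1.707107); octagon support 1.707107 vs apothem 0.8 → ∉ W
#9 (-2, -1, -1, -2): internal (-2.707107, -1.121320); octagon support 2.707107 vs apothem 0.8 → ∉ W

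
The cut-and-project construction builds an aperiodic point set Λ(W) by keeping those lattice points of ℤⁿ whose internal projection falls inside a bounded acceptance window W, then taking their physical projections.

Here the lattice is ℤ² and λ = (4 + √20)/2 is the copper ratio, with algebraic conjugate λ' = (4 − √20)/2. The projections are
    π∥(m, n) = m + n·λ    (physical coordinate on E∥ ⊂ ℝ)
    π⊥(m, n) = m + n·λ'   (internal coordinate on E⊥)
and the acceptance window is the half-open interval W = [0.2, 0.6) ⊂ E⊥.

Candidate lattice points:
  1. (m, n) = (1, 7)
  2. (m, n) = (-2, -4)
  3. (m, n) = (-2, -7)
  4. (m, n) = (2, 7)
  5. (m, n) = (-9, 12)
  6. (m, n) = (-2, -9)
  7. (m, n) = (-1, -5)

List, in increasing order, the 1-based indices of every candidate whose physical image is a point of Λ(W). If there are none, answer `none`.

λ' = (4−√20)/2 ≈ -0.236068.
#1 (1,7): internal coord 1 + (7)·λ' = -0.652476; -0.652476 ∉ [0.2, 0.6) → out
#2 (-2,-4): internal coord -2 + (-4)·λ' = -1.055728; -1.055728 ∉ [0.2, 0.6) → out
#3 (-2,-7): internal coord -2 + (-7)·λ' = -0.347524; -0.347524 ∉ [0.2, 0.6) → out
#4 (2,7): internal coord 2 + (7)·λ' = +0.347524; +0.347524 ∈ [0.2, 0.6) → IN Λ
#5 (-9,12): internal coord -9 + (12)·λ' = -11.832816; -11.832816 ∉ [0.2, 0.6) → out
#6 (-2,-9): internal coord -2 + (-9)·λ' = +0.124612; +0.124612 ∉ [0.2, 0.6) → out
#7 (-1,-5): internal coord -1 + (-5)·λ' = +0.180340; +0.180340 ∉ [0.2, 0.6) → out

4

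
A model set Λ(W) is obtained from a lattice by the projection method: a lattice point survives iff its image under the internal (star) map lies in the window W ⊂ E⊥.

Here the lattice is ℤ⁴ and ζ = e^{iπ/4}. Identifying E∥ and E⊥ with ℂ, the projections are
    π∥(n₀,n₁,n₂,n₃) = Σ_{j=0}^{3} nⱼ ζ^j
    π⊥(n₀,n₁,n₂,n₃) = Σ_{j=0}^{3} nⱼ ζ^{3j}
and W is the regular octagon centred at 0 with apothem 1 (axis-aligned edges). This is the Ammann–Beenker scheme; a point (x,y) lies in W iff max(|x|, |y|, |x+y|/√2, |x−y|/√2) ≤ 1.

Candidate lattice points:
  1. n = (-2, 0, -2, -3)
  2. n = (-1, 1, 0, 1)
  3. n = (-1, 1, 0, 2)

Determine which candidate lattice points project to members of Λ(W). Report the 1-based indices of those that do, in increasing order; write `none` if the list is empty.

none

With ζ = e^{iπ/4} the internal vectors are ζ^0,ζ^3,ζ^6,ζ^9.
candidate 1: n = (-2, 0, -2, -3) → π⊥ ≈ (-4.121320, -0.121320); max(|x|,|y|,|x±y|/√2) = 4.121320 > 1 ⇒ ∉ W
candidate 2: n = (-1, 1, 0, 1) → π⊥ ≈ (-1.000000, +1.414214); max(|x|,|y|,|x±y|/√2) = 1.707107 > 1 ⇒ ∉ W
candidate 3: n = (-1, 1, 0, 2) → π⊥ ≈ (-0.292893, +2.121320); max(|x|,|y|,|x±y|/√2) = 2.121320 > 1 ⇒ ∉ W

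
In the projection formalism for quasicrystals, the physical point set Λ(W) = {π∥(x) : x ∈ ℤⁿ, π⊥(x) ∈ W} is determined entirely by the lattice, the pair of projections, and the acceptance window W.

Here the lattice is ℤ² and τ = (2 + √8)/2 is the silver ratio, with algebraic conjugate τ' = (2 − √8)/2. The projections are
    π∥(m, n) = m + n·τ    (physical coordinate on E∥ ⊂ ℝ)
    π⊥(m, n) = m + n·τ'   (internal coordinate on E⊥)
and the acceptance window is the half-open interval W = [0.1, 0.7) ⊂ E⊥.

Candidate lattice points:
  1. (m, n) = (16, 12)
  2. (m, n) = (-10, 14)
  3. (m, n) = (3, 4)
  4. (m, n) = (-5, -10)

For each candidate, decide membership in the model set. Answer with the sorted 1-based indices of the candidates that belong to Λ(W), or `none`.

Compute τ' = (2−√8)/2 = -0.414214, so π⊥(m,n) = m -0.414214·n.
candidate 1: (m,n)=(16,12) → π∥ = 16+12·τ ≈ 44.970563, π⊥ = 16+12·τ' ≈ 11.029437 ∉ [0.1, 0.7) ⇒ out
candidate 2: (m,n)=(-10,14) → π∥ = -10+14·τ ≈ 23.798990, π⊥ = -10+14·τ' ≈ -15.798990 ∉ [0.1, 0.7) ⇒ out
candidate 3: (m,n)=(3,4) → π∥ = 3+4·τ ≈ 12.656854, π⊥ = 3+4·τ' ≈ 1.343146 ∉ [0.1, 0.7) ⇒ out
candidate 4: (m,n)=(-5,-10) → π∥ = -5-10·τ ≈ -29.142136, π⊥ = -5-10·τ' ≈ -0.857864 ∉ [0.1, 0.7) ⇒ out

none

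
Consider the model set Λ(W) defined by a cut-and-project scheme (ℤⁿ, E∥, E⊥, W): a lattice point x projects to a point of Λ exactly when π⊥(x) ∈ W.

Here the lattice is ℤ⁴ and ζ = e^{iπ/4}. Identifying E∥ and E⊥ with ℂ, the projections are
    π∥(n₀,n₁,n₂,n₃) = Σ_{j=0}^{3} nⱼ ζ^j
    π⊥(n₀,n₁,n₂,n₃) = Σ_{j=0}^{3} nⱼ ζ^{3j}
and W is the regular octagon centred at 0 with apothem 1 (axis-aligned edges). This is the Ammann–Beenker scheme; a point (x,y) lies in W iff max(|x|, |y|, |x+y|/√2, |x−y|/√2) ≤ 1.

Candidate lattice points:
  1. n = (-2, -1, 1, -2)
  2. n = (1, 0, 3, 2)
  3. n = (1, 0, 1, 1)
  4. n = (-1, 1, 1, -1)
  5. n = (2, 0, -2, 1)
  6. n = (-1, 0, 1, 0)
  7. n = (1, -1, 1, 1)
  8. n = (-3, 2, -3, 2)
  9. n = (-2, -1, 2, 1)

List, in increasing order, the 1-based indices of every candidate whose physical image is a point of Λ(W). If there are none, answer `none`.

Internal map: ζ^{3j} for j=0..3 gives (1,0), (−√2/2,√2/2), (0,−1), (√2/2,√2/2).
#1 (-2, -1, 1, -2): internal (-2.70711, -3.12132); octagon support 4.12132 vs apothem 1 → ∉ W
#2 (1, 0, 3, 2): internal (2.41421, -1.58579); octagon support 2.82843 vs apothem 1 → ∉ W
#3 (1, 0, 1, 1): internal (1.70711, -0.29289); octagon support 1.70711 vs apothem 1 → ∉ W
#4 (-1, 1, 1, -1): internal (-2.41421, -1.00000); octagon support 2.41421 vs apothem 1 → ∉ W
#5 (2, 0, -2, 1): internal (2.70711, 2.70711); octagon support 3.82843 vs apothem 1 → ∉ W
#6 (-1, 0, 1, 0): internal (-1.00000, -1.00000); octagon support 1.41421 vs apothem 1 → ∉ W
#7 (1, -1, 1, 1): internal (2.41421, -1.00000); octagon support 2.41421 vs apothem 1 → ∉ W
#8 (-3, 2, -3, 2): internal (-3.00000, 5.82843); octagon support 6.24264 vs apothem 1 → ∉ W
#9 (-2, -1, 2, 1): internal (-0.58579, -2.00000); octagon support 2.00000 vs apothem 1 → ∉ W

none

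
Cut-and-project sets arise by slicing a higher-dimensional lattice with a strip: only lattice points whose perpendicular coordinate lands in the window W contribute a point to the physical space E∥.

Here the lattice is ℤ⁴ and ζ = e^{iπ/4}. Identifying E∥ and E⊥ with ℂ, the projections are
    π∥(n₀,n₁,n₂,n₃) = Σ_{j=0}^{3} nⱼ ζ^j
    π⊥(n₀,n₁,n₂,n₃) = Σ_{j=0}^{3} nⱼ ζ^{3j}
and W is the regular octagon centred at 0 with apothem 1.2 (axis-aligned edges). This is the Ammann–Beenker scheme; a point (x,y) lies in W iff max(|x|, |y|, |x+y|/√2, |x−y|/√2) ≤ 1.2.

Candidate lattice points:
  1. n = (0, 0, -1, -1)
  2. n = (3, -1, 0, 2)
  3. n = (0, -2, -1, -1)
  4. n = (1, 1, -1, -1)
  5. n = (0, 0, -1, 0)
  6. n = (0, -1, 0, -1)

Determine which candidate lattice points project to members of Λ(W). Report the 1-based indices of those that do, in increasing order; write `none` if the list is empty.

1, 4, 5

Internal map: ζ^{3j} for j=0..3 gives (1,0), (−√2/2,√2/2), (0,−1), (√2/2,√2/2).
#1 (0, 0, -1, -1): internal (-0.7071, 0.2929); octagon support 0.7071 vs apothem 1.2 → ∈ W
#2 (3, -1, 0, 2): internal (5.1213, 0.7071); octagon support 5.1213 vs apothem 1.2 → ∉ W
#3 (0, -2, -1, -1): internal (0.7071, -1.1213); octagon support 1.2929 vs apothem 1.2 → ∉ W
#4 (1, 1, -1, -1): internal (-0.4142, 1.0000); octagon support 1.0000 vs apothem 1.2 → ∈ W
#5 (0, 0, -1, 0): internal (0.0000, 1.0000); octagon support 1.0000 vs apothem 1.2 → ∈ W
#6 (0, -1, 0, -1): internal (0.0000, -1.4142); octagon support 1.4142 vs apothem 1.2 → ∉ W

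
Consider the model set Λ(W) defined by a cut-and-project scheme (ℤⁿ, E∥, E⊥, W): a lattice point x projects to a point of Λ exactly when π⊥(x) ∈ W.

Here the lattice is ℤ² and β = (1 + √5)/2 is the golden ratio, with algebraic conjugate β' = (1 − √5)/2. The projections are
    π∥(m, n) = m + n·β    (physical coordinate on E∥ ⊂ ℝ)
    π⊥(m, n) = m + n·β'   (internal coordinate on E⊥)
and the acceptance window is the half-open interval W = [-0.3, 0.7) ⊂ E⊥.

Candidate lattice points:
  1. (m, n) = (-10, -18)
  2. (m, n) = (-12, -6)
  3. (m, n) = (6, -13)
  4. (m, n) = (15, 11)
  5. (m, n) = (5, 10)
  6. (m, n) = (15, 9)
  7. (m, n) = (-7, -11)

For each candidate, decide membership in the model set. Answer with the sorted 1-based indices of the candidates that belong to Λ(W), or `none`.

7

Numerically β ≈ 1.61803 and β' = −1/β ≈ -0.61803.
#1 (-10,-18): internal coord -10 + (-18)·β' = +1.12461; +1.12461 ∉ [-0.3, 0.7) → out
#2 (-12,-6): internal coord -12 + (-6)·β' = -8.29180; -8.29180 ∉ [-0.3, 0.7) → out
#3 (6,-13): internal coord 6 + (-13)·β' = +14.03444; +14.03444 ∉ [-0.3, 0.7) → out
#4 (15,11): internal coord 15 + (11)·β' = +8.20163; +8.20163 ∉ [-0.3, 0.7) → out
#5 (5,10): internal coord 5 + (10)·β' = -1.18034; -1.18034 ∉ [-0.3, 0.7) → out
#6 (15,9): internal coord 15 + (9)·β' = +9.43769; +9.43769 ∉ [-0.3, 0.7) → out
#7 (-7,-11): internal coord -7 + (-11)·β' = -0.20163; -0.20163 ∈ [-0.3, 0.7) → IN Λ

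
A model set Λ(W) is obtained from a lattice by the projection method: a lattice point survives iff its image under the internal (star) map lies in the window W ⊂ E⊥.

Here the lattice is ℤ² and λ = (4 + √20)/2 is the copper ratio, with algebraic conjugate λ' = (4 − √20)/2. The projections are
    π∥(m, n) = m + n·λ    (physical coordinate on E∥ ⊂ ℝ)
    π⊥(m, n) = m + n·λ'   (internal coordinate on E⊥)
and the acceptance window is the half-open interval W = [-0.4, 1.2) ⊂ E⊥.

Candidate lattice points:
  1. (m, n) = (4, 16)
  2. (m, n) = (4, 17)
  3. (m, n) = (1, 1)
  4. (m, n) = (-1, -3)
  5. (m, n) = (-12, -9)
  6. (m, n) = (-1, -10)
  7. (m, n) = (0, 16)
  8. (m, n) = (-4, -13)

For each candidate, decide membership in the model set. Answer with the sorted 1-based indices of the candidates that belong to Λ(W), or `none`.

1, 2, 3, 4

λ' = (4−√20)/2 ≈ -0.23607.
[1] lift (4,16): star map gives 0.22291; window check -0.4 ≤ 0.22291 < 1.2 is true → IN Λ
[2] lift (4,17): star map gives -0.01316; window check -0.4 ≤ -0.01316 < 1.2 is true → IN Λ
[3] lift (1,1): star map gives 0.76393; window check -0.4 ≤ 0.76393 < 1.2 is true → IN Λ
[4] lift (-1,-3): star map gives -0.29180; window check -0.4 ≤ -0.29180 < 1.2 is true → IN Λ
[5] lift (-12,-9): star map gives -9.87539; window check -0.4 ≤ -9.87539 < 1.2 is false → out
[6] lift (-1,-10): star map gives 1.36068; window check -0.4 ≤ 1.36068 < 1.2 is false → out
[7] lift (0,16): star map gives -3.77709; window check -0.4 ≤ -3.77709 < 1.2 is false → out
[8] lift (-4,-13): star map gives -0.93112; window check -0.4 ≤ -0.93112 < 1.2 is false → out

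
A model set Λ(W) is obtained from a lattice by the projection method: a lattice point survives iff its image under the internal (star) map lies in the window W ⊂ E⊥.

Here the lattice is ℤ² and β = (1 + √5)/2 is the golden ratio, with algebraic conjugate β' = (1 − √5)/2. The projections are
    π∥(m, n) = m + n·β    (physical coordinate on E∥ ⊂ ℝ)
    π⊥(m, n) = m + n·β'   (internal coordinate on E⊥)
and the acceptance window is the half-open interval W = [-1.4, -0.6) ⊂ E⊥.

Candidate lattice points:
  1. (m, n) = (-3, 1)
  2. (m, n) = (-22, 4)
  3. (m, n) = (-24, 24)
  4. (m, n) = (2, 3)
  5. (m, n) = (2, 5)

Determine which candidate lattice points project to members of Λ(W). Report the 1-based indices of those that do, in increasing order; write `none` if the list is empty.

Numerically β ≈ 1.618034 and β' = −1/β ≈ -0.618034.
candidate 1: (m,n)=(-3,1) → π∥ = -3+1·β ≈ -1.381966, π⊥ = -3+1·β' ≈ -3.618034 ∉ [-1.4, -0.6) ⇒ out
candidate 2: (m,n)=(-22,4) → π∥ = -22+4·β ≈ -15.527864, π⊥ = -22+4·β' ≈ -24.472136 ∉ [-1.4, -0.6) ⇒ out
candidate 3: (m,n)=(-24,24) → π∥ = -24+24·β ≈ 14.832816, π⊥ = -24+24·β' ≈ -38.832816 ∉ [-1.4, -0.6) ⇒ out
candidate 4: (m,n)=(2,3) → π∥ = 2+3·β ≈ 6.854102, π⊥ = 2+3·β' ≈ 0.145898 ∉ [-1.4, -0.6) ⇒ out
candidate 5: (m,n)=(2,5) → π∥ = 2+5·β ≈ 10.090170, π⊥ = 2+5·β' ≈ -1.090170 ∈ [-1.4, -0.6) ⇒ IN Λ

5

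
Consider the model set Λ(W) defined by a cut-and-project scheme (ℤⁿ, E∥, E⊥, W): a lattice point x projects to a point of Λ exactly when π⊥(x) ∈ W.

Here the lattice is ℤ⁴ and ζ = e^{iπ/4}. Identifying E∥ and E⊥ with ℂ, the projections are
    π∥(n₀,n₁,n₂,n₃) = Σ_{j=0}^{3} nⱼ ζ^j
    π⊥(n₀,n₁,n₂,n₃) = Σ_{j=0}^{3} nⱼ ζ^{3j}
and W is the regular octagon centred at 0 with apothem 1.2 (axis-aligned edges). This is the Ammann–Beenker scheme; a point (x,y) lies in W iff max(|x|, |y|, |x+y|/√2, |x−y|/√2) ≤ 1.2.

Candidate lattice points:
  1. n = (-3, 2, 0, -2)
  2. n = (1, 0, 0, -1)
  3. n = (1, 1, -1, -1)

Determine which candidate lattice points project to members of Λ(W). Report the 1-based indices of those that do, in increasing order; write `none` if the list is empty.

2, 3

Internal map: ζ^{3j} for j=0..3 gives (1,0), (−√2/2,√2/2), (0,−1), (√2/2,√2/2).
candidate 1: n = (-3, 2, 0, -2) → π⊥ ≈ (-5.82843, +0.00000); max(|x|,|y|,|x±y|/√2) = 5.82843 > 1.2 ⇒ ∉ W
candidate 2: n = (1, 0, 0, -1) → π⊥ ≈ (+0.29289, -0.70711); max(|x|,|y|,|x±y|/√2) = 0.70711 ≤ 1.2 ⇒ ∈ W
candidate 3: n = (1, 1, -1, -1) → π⊥ ≈ (-0.41421, +1.00000); max(|x|,|y|,|x±y|/√2) = 1.00000 ≤ 1.2 ⇒ ∈ W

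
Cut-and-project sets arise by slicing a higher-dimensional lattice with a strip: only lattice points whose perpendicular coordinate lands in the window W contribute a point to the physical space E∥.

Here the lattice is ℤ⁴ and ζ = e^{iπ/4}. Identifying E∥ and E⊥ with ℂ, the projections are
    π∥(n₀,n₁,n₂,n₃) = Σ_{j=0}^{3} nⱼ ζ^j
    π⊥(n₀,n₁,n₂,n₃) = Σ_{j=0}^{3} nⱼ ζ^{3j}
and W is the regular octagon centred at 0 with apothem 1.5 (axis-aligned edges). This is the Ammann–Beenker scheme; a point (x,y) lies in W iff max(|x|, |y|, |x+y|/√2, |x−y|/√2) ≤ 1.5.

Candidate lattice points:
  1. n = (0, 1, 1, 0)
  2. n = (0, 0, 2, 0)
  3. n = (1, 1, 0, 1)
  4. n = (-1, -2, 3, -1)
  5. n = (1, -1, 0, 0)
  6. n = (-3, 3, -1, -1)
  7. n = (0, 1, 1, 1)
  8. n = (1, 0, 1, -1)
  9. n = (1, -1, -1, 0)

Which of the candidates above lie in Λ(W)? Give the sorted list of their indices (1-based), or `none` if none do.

Internal map: ζ^{3j} for j=0..3 gives (1,0), (−√2/2,√2/2), (0,−1), (√2/2,√2/2).
candidate 1: n = (0, 1, 1, 0) → π⊥ ≈ (-0.7071, -0.2929); max(|x|,|y|,|x±y|/√2) = 0.7071 ≤ 1.5 ⇒ ∈ W
candidate 2: n = (0, 0, 2, 0) → π⊥ ≈ (+0.0000, -2.0000); max(|x|,|y|,|x±y|/√2) = 2.0000 > 1.5 ⇒ ∉ W
candidate 3: n = (1, 1, 0, 1) → π⊥ ≈ (+1.0000, +1.4142); max(|x|,|y|,|x±y|/√2) = 1.7071 > 1.5 ⇒ ∉ W
candidate 4: n = (-1, -2, 3, -1) → π⊥ ≈ (-0.2929, -5.1213); max(|x|,|y|,|x±y|/√2) = 5.1213 > 1.5 ⇒ ∉ W
candidate 5: n = (1, -1, 0, 0) → π⊥ ≈ (+1.7071, -0.7071); max(|x|,|y|,|x±y|/√2) = 1.7071 > 1.5 ⇒ ∉ W
candidate 6: n = (-3, 3, -1, -1) → π⊥ ≈ (-5.8284, +2.4142); max(|x|,|y|,|x±y|/√2) = 5.8284 > 1.5 ⇒ ∉ W
candidate 7: n = (0, 1, 1, 1) → π⊥ ≈ (+0.0000, +0.4142); max(|x|,|y|,|x±y|/√2) = 0.4142 ≤ 1.5 ⇒ ∈ W
candidate 8: n = (1, 0, 1, -1) → π⊥ ≈ (+0.2929, -1.7071); max(|x|,|y|,|x±y|/√2) = 1.7071 > 1.5 ⇒ ∉ W
candidate 9: n = (1, -1, -1, 0) → π⊥ ≈ (+1.7071, +0.2929); max(|x|,|y|,|x±y|/√2) = 1.7071 > 1.5 ⇒ ∉ W

1, 7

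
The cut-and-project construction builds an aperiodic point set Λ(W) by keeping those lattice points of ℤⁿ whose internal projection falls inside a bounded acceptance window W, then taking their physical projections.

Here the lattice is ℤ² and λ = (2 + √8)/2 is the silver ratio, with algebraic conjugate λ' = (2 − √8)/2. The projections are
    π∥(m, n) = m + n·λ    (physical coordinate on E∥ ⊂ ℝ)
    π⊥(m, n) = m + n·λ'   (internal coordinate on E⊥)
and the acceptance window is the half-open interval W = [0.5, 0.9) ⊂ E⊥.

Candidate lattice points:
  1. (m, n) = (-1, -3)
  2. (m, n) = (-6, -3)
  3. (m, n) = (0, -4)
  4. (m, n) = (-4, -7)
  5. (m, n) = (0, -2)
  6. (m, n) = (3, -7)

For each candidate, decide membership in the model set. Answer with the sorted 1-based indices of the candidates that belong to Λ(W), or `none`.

5

λ' = (2−√8)/2 ≈ -0.4142.
candidate 1: (m,n)=(-1,-3) → π∥ = -1-3·λ ≈ -8.2426, π⊥ = -1-3·λ' ≈ 0.2426 ∉ [0.5, 0.9) ⇒ out
candidate 2: (m,n)=(-6,-3) → π∥ = -6-3·λ ≈ -13.2426, π⊥ = -6-3·λ' ≈ -4.7574 ∉ [0.5, 0.9) ⇒ out
candidate 3: (m,n)=(0,-4) → π∥ = 0-4·λ ≈ -9.6569, π⊥ = 0-4·λ' ≈ 1.6569 ∉ [0.5, 0.9) ⇒ out
candidate 4: (m,n)=(-4,-7) → π∥ = -4-7·λ ≈ -20.8995, π⊥ = -4-7·λ' ≈ -1.1005 ∉ [0.5, 0.9) ⇒ out
candidate 5: (m,n)=(0,-2) → π∥ = 0-2·λ ≈ -4.8284, π⊥ = 0-2·λ' ≈ 0.8284 ∈ [0.5, 0.9) ⇒ IN Λ
candidate 6: (m,n)=(3,-7) → π∥ = 3-7·λ ≈ -13.8995, π⊥ = 3-7·λ' ≈ 5.8995 ∉ [0.5, 0.9) ⇒ out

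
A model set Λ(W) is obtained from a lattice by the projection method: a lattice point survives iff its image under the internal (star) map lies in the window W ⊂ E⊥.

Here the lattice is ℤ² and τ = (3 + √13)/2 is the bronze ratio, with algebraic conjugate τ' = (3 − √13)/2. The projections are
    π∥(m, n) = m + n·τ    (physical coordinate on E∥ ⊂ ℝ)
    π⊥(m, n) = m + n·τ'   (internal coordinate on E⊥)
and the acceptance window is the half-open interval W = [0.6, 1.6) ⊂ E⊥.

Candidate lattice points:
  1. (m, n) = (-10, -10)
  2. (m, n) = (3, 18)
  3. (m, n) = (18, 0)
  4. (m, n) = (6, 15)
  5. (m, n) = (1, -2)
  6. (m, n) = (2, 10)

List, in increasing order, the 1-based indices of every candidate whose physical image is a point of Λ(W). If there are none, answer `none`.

Compute τ' = (3−√13)/2 = -0.302776, so π⊥(m,n) = m -0.302776·n.
[1] lift (-10,-10): star map gives -6.972244; window check 0.6 ≤ -6.972244 < 1.6 is false → out
[2] lift (3,18): star map gives -2.449961; window check 0.6 ≤ -2.449961 < 1.6 is false → out
[3] lift (18,0): star map gives 18.000000; window check 0.6 ≤ 18.000000 < 1.6 is false → out
[4] lift (6,15): star map gives 1.458365; window check 0.6 ≤ 1.458365 < 1.6 is true → IN Λ
[5] lift (1,-2): star map gives 1.605551; window check 0.6 ≤ 1.605551 < 1.6 is false → out
[6] lift (2,10): star map gives -1.027756; window check 0.6 ≤ -1.027756 < 1.6 is false → out

4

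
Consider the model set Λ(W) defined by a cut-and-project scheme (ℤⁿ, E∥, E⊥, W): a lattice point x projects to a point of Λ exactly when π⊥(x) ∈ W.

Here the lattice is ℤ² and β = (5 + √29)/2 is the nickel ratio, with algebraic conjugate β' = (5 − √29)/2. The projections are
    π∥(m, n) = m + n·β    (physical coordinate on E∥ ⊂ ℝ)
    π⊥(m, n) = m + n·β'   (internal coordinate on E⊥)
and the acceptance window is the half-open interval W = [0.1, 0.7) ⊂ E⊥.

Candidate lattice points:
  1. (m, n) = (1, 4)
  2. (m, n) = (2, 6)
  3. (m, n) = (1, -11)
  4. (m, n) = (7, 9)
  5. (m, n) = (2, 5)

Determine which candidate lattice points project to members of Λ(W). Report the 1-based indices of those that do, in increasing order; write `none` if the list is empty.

β' = (5−√29)/2 ≈ -0.192582.
#1 (1,4): internal coord 1 + (4)·β' = +0.229670; +0.229670 ∈ [0.1, 0.7) → IN Λ
#2 (2,6): internal coord 2 + (6)·β' = +0.844506; +0.844506 ∉ [0.1, 0.7) → out
#3 (1,-11): internal coord 1 + (-11)·β' = +3.118406; +3.118406 ∉ [0.1, 0.7) → out
#4 (7,9): internal coord 7 + (9)·β' = +5.266758; +5.266758 ∉ [0.1, 0.7) → out
#5 (2,5): internal coord 2 + (5)·β' = +1.037088; +1.037088 ∉ [0.1, 0.7) → out

1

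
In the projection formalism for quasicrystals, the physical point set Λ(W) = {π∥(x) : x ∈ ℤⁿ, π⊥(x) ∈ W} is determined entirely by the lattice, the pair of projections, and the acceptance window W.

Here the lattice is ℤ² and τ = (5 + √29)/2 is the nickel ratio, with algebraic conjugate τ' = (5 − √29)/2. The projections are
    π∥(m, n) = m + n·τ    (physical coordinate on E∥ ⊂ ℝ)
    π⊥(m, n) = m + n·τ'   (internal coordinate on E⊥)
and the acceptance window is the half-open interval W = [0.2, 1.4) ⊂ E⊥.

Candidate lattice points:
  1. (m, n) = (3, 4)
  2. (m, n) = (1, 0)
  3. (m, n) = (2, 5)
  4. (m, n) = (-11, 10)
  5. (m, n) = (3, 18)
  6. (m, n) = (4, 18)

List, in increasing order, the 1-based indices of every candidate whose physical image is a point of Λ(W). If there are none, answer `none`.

Compute τ' = (5−√29)/2 = -0.19258, so π⊥(m,n) = m -0.19258·n.
candidate 1: (m,n)=(3,4) → π∥ = 3+4·τ ≈ 23.77033, π⊥ = 3+4·τ' ≈ 2.22967 ∉ [0.2, 1.4) ⇒ out
candidate 2: (m,n)=(1,0) → π∥ = 1+0·τ ≈ 1.00000, π⊥ = 1+0·τ' ≈ 1.00000 ∈ [0.2, 1.4) ⇒ IN Λ
candidate 3: (m,n)=(2,5) → π∥ = 2+5·τ ≈ 27.96291, π⊥ = 2+5·τ' ≈ 1.03709 ∈ [0.2, 1.4) ⇒ IN Λ
candidate 4: (m,n)=(-11,10) → π∥ = -11+10·τ ≈ 40.92582, π⊥ = -11+10·τ' ≈ -12.92582 ∉ [0.2, 1.4) ⇒ out
candidate 5: (m,n)=(3,18) → π∥ = 3+18·τ ≈ 96.46648, π⊥ = 3+18·τ' ≈ -0.46648 ∉ [0.2, 1.4) ⇒ out
candidate 6: (m,n)=(4,18) → π∥ = 4+18·τ ≈ 97.46648, π⊥ = 4+18·τ' ≈ 0.53352 ∈ [0.2, 1.4) ⇒ IN Λ

2, 3, 6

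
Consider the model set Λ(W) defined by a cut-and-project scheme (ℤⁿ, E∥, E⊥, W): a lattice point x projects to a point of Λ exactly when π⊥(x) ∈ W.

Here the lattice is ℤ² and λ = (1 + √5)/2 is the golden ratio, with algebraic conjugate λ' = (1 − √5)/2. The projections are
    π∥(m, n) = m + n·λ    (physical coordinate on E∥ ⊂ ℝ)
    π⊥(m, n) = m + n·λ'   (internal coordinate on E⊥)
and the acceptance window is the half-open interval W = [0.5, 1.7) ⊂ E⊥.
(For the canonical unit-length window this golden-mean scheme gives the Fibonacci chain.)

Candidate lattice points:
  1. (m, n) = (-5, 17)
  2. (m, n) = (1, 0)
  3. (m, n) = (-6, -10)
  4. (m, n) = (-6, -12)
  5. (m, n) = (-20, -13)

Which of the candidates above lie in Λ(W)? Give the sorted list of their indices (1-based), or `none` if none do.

Compute λ' = (1−√5)/2 = -0.61803, so π⊥(m,n) = m -0.61803·n.
#1 (-5,17): internal coord -5 + (17)·λ' = -15.50658; -15.50658 ∉ [0.5, 1.7) → out
#2 (1,0): internal coord 1 + (0)·λ' = +1.00000; +1.00000 ∈ [0.5, 1.7) → IN Λ
#3 (-6,-10): internal coord -6 + (-10)·λ' = +0.18034; +0.18034 ∉ [0.5, 1.7) → out
#4 (-6,-12): internal coord -6 + (-12)·λ' = +1.41641; +1.41641 ∈ [0.5, 1.7) → IN Λ
#5 (-20,-13): internal coord -20 + (-13)·λ' = -11.96556; -11.96556 ∉ [0.5, 1.7) → out

2, 4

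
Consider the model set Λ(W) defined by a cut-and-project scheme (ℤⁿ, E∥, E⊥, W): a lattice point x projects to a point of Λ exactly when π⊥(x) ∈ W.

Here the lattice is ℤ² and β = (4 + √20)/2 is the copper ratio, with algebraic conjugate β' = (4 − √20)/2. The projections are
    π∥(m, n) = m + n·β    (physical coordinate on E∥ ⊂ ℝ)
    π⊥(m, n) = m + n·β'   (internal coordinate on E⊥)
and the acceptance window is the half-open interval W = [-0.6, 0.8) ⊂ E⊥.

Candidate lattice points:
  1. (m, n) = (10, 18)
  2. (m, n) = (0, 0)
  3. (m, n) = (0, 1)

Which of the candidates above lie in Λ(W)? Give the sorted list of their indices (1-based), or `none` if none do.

2, 3

β' = (4−√20)/2 ≈ -0.236068.
#1 (10,18): internal coord 10 + (18)·β' = +5.750776; +5.750776 ∉ [-0.6, 0.8) → out
#2 (0,0): internal coord 0 + (0)·β' = +0.000000; +0.000000 ∈ [-0.6, 0.8) → IN Λ
#3 (0,1): internal coord 0 + (1)·β' = -0.236068; -0.236068 ∈ [-0.6, 0.8) → IN Λ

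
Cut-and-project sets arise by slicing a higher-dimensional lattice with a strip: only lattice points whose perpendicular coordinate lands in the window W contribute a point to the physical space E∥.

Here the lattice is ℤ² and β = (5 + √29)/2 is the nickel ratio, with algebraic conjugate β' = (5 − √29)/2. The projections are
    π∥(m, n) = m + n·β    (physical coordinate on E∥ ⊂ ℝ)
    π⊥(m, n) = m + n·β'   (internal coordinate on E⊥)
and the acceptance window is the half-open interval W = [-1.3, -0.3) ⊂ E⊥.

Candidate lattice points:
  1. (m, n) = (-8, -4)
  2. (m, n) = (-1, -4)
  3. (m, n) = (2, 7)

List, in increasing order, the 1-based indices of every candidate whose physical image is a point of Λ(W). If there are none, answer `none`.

Compute β' = (5−√29)/2 = -0.1926, so π⊥(m,n) = m -0.1926·n.
[1] lift (-8,-4): star map gives -7.2297; window check -1.3 ≤ -7.2297 < -0.3 is false → out
[2] lift (-1,-4): star map gives -0.2297; window check -1.3 ≤ -0.2297 < -0.3 is false → out
[3] lift (2,7): star map gives 0.6519; window check -1.3 ≤ 0.6519 < -0.3 is false → out

none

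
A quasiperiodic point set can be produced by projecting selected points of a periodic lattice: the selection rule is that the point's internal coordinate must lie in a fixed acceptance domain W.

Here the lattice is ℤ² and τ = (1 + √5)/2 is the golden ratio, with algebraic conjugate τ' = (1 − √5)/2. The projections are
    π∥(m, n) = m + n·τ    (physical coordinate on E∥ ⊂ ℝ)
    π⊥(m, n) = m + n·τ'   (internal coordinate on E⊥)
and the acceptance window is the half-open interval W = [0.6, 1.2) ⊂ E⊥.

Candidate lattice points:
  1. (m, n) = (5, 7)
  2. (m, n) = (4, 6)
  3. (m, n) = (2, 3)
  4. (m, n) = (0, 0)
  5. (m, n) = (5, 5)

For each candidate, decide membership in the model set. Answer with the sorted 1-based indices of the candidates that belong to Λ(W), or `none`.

Compute τ' = (1−√5)/2 = -0.61803, so π⊥(m,n) = m -0.61803·n.
#1 (5,7): internal coord 5 + (7)·τ' = +0.67376; +0.67376 ∈ [0.6, 1.2) → IN Λ
#2 (4,6): internal coord 4 + (6)·τ' = +0.29180; +0.29180 ∉ [0.6, 1.2) → out
#3 (2,3): internal coord 2 + (3)·τ' = +0.14590; +0.14590 ∉ [0.6, 1.2) → out
#4 (0,0): internal coord 0 + (0)·τ' = +0.00000; +0.00000 ∉ [0.6, 1.2) → out
#5 (5,5): internal coord 5 + (5)·τ' = +1.90983; +1.90983 ∉ [0.6, 1.2) → out

1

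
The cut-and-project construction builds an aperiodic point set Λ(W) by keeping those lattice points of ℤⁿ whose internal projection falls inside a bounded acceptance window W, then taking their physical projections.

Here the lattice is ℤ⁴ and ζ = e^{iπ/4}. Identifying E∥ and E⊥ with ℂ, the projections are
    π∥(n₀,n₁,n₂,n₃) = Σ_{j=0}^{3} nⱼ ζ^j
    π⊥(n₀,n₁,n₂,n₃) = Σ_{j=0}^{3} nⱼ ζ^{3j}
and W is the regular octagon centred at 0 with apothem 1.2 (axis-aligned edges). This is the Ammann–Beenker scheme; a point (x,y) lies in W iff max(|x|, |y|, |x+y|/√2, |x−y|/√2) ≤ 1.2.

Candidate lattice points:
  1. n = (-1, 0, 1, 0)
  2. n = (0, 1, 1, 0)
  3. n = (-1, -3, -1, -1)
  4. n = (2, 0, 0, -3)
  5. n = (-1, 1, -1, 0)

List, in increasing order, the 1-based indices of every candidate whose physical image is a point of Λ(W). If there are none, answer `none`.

π⊥(n) = n₀ + n₁ζ³ + n₂ζ⁶ + n₃ζ⁹ where ζ = e^{iπ/4}.
#1 (-1, 0, 1, 0): internal (-1.0000, -1.0000); octagon support 1.4142 vs apothem 1.2 → ∉ W
#2 (0, 1, 1, 0): internal (-0.7071, -0.2929); octagon support 0.7071 vs apothem 1.2 → ∈ W
#3 (-1, -3, -1, -1): internal (0.4142, -1.8284); octagon support 1.8284 vs apothem 1.2 → ∉ W
#4 (2, 0, 0, -3): internal (-0.1213, -2.1213); octagon support 2.1213 vs apothem 1.2 → ∉ W
#5 (-1, 1, -1, 0): internal (-1.7071, 1.7071); octagon support 2.4142 vs apothem 1.2 → ∉ W

2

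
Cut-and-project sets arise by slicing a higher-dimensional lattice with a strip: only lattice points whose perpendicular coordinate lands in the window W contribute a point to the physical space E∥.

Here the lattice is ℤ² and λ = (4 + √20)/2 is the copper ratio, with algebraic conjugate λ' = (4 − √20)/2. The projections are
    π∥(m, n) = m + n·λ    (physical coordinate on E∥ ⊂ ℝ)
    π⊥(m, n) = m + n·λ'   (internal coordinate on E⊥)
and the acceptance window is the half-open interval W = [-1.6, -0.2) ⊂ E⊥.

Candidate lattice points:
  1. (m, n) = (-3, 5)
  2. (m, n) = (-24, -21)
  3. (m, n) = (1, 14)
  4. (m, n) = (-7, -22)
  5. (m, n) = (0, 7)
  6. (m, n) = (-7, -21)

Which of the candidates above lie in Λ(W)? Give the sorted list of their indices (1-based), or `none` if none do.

none

Compute λ' = (4−√20)/2 = -0.2361, so π⊥(m,n) = m -0.2361·n.
[1] lift (-3,5): star map gives -4.1803; window check -1.6 ≤ -4.1803 < -0.2 is false → out
[2] lift (-24,-21): star map gives -19.0426; window check -1.6 ≤ -19.0426 < -0.2 is false → out
[3] lift (1,14): star map gives -2.3050; window check -1.6 ≤ -2.3050 < -0.2 is false → out
[4] lift (-7,-22): star map gives -1.8065; window check -1.6 ≤ -1.8065 < -0.2 is false → out
[5] lift (0,7): star map gives -1.6525; window check -1.6 ≤ -1.6525 < -0.2 is false → out
[6] lift (-7,-21): star map gives -2.0426; window check -1.6 ≤ -2.0426 < -0.2 is false → out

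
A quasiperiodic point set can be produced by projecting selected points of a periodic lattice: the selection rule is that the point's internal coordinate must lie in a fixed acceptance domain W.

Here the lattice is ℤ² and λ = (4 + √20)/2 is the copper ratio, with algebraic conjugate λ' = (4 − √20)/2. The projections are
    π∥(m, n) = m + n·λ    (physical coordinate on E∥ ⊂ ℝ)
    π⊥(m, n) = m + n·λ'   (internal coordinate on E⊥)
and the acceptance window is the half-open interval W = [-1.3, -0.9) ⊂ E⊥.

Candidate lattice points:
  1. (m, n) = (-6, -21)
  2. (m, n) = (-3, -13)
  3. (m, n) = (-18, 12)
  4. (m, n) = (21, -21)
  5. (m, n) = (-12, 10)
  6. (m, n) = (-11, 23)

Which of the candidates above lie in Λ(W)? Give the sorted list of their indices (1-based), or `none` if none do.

1

λ' = (4−√20)/2 ≈ -0.23607.
[1] lift (-6,-21): star map gives -1.04257; window check -1.3 ≤ -1.04257 < -0.9 is true → IN Λ
[2] lift (-3,-13): star map gives 0.06888; window check -1.3 ≤ 0.06888 < -0.9 is false → out
[3] lift (-18,12): star map gives -20.83282; window check -1.3 ≤ -20.83282 < -0.9 is false → out
[4] lift (21,-21): star map gives 25.95743; window check -1.3 ≤ 25.95743 < -0.9 is false → out
[5] lift (-12,10): star map gives -14.36068; window check -1.3 ≤ -14.36068 < -0.9 is false → out
[6] lift (-11,23): star map gives -16.42956; window check -1.3 ≤ -16.42956 < -0.9 is false → out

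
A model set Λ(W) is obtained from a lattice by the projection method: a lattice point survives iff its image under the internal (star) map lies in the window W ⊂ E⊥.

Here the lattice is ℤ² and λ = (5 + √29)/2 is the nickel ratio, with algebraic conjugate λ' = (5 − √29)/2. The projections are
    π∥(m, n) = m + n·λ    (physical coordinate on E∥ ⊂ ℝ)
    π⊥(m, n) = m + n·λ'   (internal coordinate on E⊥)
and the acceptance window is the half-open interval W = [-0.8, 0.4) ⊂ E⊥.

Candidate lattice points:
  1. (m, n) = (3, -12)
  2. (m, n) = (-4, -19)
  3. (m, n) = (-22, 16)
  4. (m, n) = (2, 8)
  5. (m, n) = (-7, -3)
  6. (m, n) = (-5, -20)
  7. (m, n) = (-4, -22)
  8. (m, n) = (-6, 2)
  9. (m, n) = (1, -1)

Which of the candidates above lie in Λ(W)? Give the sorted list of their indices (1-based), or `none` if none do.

λ' = (5−√29)/2 ≈ -0.19258.
candidate 1: (m,n)=(3,-12) → π∥ = 3-12·λ ≈ -59.31099, π⊥ = 3-12·λ' ≈ 5.31099 ∉ [-0.8, 0.4) ⇒ out
candidate 2: (m,n)=(-4,-19) → π∥ = -4-19·λ ≈ -102.65907, π⊥ = -4-19·λ' ≈ -0.34093 ∈ [-0.8, 0.4) ⇒ IN Λ
candidate 3: (m,n)=(-22,16) → π∥ = -22+16·λ ≈ 61.08132, π⊥ = -22+16·λ' ≈ -25.08132 ∉ [-0.8, 0.4) ⇒ out
candidate 4: (m,n)=(2,8) → π∥ = 2+8·λ ≈ 43.54066, π⊥ = 2+8·λ' ≈ 0.45934 ∉ [-0.8, 0.4) ⇒ out
candidate 5: (m,n)=(-7,-3) → π∥ = -7-3·λ ≈ -22.57775, π⊥ = -7-3·λ' ≈ -6.42225 ∉ [-0.8, 0.4) ⇒ out
candidate 6: (m,n)=(-5,-20) → π∥ = -5-20·λ ≈ -108.85165, π⊥ = -5-20·λ' ≈ -1.14835 ∉ [-0.8, 0.4) ⇒ out
candidate 7: (m,n)=(-4,-22) → π∥ = -4-22·λ ≈ -118.23681, π⊥ = -4-22·λ' ≈ 0.23681 ∈ [-0.8, 0.4) ⇒ IN Λ
candidate 8: (m,n)=(-6,2) → π∥ = -6+2·λ ≈ 4.38516, π⊥ = -6+2·λ' ≈ -6.38516 ∉ [-0.8, 0.4) ⇒ out
candidate 9: (m,n)=(1,-1) → π∥ = 1-1·λ ≈ -4.19258, π⊥ = 1-1·λ' ≈ 1.19258 ∉ [-0.8, 0.4) ⇒ out

2, 7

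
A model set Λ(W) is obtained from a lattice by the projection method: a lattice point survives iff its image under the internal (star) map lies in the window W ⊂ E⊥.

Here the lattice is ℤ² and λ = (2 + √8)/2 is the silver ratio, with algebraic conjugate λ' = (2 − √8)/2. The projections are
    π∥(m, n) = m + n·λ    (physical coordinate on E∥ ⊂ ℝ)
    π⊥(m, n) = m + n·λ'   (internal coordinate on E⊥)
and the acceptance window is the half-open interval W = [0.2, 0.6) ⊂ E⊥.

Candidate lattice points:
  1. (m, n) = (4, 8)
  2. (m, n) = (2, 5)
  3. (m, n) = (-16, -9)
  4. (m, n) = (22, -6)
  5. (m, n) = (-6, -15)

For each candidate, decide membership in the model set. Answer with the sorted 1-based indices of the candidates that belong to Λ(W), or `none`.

Compute λ' = (2−√8)/2 = -0.414214, so π⊥(m,n) = m -0.414214·n.
candidate 1: (m,n)=(4,8) → π∥ = 4+8·λ ≈ 23.313708, π⊥ = 4+8·λ' ≈ 0.686292 ∉ [0.2, 0.6) ⇒ out
candidate 2: (m,n)=(2,5) → π∥ = 2+5·λ ≈ 14.071068, π⊥ = 2+5·λ' ≈ -0.071068 ∉ [0.2, 0.6) ⇒ out
candidate 3: (m,n)=(-16,-9) → π∥ = -16-9·λ ≈ -37.727922, π⊥ = -16-9·λ' ≈ -12.272078 ∉ [0.2, 0.6) ⇒ out
candidate 4: (m,n)=(22,-6) → π∥ = 22-6·λ ≈ 7.514719, π⊥ = 22-6·λ' ≈ 24.485281 ∉ [0.2, 0.6) ⇒ out
candidate 5: (m,n)=(-6,-15) → π∥ = -6-15·λ ≈ -42.213203, π⊥ = -6-15·λ' ≈ 0.213203 ∈ [0.2, 0.6) ⇒ IN Λ

5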